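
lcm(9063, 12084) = 36252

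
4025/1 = 4025 = 4025.00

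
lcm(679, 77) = 7469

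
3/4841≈0.000620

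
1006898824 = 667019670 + 339879154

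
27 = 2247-2220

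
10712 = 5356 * 2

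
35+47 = 82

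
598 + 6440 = 7038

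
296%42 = 2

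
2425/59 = 41 + 6/59 ≈ 41.10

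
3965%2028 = 1937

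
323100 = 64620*5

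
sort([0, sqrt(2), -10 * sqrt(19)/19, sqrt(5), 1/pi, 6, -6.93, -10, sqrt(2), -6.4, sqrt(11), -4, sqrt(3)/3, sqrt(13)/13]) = [-10, -6.93, -6.4, -4, -10 * sqrt(19)/19, 0, sqrt(13)/13, 1/pi, sqrt(3)/3, sqrt(2), sqrt(2), sqrt(5), sqrt(11), 6]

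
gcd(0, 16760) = 16760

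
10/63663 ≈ 0.000157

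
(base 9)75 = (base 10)68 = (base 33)22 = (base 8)104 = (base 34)20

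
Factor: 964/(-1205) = -1*2^2*5^(-1) = -4/5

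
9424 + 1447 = 10871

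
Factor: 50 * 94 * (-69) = -1 * 2^2 * 3^1 * 5^2 * 23^1 * 47^1 = -324300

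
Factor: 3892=2^2 * 7^1 * 139^1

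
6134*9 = 55206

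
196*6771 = 1327116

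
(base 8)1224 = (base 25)11a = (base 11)550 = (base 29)mm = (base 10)660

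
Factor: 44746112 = 2^7*349579^1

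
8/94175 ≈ 0.0000849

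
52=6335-6283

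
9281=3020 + 6261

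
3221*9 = 28989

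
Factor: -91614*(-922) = 2^2*3^1*461^1*15269^1 = 84468108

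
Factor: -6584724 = -1*2^2*3^2*317^1*577^1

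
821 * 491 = 403111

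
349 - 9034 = -8685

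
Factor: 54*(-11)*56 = -1*2^4*3^3*7^1*11^1 = -33264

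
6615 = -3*(-2205)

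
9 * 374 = 3366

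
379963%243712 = 136251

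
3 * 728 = 2184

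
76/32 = 19/8 ≈ 2.38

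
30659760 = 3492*8780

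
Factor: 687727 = 197^1 * 3491^1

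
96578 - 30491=66087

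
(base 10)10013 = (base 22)kf3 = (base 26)el3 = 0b10011100011101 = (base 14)3913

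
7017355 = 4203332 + 2814023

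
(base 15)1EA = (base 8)675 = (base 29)FA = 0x1BD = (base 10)445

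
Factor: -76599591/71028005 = -1*3^1*5^ (-1)*23^1*61^1*439^ (-1)*18199^1*32359^ (-1)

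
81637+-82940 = -1303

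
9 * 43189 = 388701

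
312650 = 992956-680306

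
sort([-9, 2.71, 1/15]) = [-9, 1/15, 2.71]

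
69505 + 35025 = 104530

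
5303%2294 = 715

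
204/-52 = -3 - 12/13 ≈ -3.92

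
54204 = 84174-29970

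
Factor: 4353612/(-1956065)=-1*2^2*3^1*5^(-1)*67^(-1)*5839^(-1)*362801^1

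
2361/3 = 787 = 787.00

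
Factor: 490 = 2^1 * 5^1 * 7^2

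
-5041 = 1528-6569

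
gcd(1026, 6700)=2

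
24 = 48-24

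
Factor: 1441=11^1 * 131^1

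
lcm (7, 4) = 28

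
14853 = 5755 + 9098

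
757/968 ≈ 0.782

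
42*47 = 1974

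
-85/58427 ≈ -0.00145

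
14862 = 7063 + 7799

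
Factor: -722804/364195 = -1 * 2^2 * 5^(-1) * 13^(-2) * 431^(-1) * 180701^1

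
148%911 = 148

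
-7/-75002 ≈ 0.0000933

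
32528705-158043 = 32370662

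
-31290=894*(-35)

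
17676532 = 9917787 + 7758745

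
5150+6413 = 11563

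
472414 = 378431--93983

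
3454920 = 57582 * 60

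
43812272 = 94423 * 464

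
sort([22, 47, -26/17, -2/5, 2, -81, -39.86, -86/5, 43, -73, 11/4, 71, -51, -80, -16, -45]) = [-81, -80, -73, -51, -45, -39.86, -86/5, -16, -26/17, -2/5, 2, 11/4, 22, 43, 47, 71]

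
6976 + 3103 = 10079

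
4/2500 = 1/625 = 0.0016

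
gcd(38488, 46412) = 1132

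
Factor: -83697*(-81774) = 2^1*3^3*7^1*11^1*23^1*59^1*1213^1 = 6844238478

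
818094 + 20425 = 838519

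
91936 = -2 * (-45968)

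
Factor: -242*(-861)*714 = 2^2*3^2*7^2*11^2*17^1*41^1 = 148770468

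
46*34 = 1564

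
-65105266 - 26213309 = -91318575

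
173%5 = 3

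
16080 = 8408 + 7672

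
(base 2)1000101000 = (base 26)l6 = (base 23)110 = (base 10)552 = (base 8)1050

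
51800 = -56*(-925)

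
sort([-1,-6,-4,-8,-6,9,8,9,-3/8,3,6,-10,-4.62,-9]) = [-10,-9,-8,-6,-6,-4.62,-4,-1,-3/8,3,6,8,9,9]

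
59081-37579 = 21502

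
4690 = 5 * 938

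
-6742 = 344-7086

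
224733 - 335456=-110723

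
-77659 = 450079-527738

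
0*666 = 0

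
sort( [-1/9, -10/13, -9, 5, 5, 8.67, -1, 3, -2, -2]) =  [-9, -2, -2, -1, -10/13, -1/9, 3, 5, 5, 8.67]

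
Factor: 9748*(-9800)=-1*2^5*5^2*7^2*2437^1=-95530400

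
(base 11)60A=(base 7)2101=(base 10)736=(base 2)1011100000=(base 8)1340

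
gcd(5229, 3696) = 21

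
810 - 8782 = -7972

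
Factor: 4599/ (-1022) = -1*2^ (-1)*3^2 = -9/2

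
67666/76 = 33833/38 ≈ 890.34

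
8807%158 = 117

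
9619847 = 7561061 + 2058786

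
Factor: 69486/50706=3^(-3)*37^1=37/27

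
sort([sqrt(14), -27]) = [-27, sqrt(14)]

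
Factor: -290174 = -1*2^1*29^1*5003^1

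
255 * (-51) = -13005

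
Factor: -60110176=-1 * 2^5 * 7^1 * 149^1 * 1801^1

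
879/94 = 9 + 33/94 ≈ 9.35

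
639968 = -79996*(-8)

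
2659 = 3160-501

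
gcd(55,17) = 1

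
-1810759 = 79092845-80903604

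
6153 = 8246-2093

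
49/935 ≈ 0.0524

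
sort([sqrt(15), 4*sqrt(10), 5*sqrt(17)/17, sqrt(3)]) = [5*sqrt(17)/17, sqrt(3), sqrt(15), 4*sqrt(10)]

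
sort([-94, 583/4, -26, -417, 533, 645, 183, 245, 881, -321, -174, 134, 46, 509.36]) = [-417, -321, -174, -94, -26, 46, 134, 583/4, 183, 245, 509.36, 533, 645, 881]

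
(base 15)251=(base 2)1000001110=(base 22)11k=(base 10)526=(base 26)k6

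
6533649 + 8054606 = 14588255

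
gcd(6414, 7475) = 1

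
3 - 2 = 1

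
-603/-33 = 18 + 3/11 ≈ 18.27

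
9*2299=20691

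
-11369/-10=1136 + 9/10=1136.90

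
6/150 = 1/25 = 0.04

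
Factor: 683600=2^4 * 5^2 * 1709^1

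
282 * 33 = 9306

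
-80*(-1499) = 119920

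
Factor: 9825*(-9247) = -1*3^1*5^2*7^1*131^1*1321^1 = -90851775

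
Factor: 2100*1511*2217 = 2^2*3^2*5^2*7^1*739^1*1511^1 = 7034762700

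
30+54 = 84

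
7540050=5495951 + 2044099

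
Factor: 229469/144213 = 3^(-1)*53^(-1)*907^(-1)*229469^1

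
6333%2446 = 1441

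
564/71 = 7 + 67/71 ≈ 7.94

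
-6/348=-1/58 ≈ -0.0172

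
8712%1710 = 162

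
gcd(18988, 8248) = 4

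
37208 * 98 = 3646384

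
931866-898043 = 33823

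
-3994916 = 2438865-6433781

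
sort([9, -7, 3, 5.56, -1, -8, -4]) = [-8, -7, -4, -1, 3, 5.56, 9]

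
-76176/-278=274 + 2/139 ≈ 274.01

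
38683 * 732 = 28315956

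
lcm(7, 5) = 35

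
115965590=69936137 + 46029453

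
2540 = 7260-4720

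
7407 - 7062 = 345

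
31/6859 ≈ 0.00452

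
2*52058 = 104116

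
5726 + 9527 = 15253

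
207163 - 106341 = 100822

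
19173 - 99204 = -80031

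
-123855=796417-920272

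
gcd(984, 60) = 12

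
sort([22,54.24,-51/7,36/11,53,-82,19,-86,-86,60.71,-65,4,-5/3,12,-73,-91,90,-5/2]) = [-91,-86,-86,-82,-73,-65,-51/7,-5/2,-5/3,36/11,4,12,19,22,53,54.24,60.71,90]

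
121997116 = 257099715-135102599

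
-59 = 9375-9434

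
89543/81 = 1105 + 38/81 ≈ 1105.47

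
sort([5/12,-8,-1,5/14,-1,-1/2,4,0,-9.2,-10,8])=[-10,-9.2,-8,-1,-1,-1/2,0,5/14,5/12,4,8]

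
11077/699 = 15 + 592/699 ≈ 15.85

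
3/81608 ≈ 0.0000368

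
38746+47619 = 86365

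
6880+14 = 6894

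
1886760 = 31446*60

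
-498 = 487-985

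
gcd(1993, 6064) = 1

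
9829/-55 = -178 - 39/55 ≈ -178.71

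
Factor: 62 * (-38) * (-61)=2^2 * 19^1 * 31^1 * 61^1=143716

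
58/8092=29/4046 ≈ 0.00717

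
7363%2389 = 196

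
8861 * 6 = 53166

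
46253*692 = 32007076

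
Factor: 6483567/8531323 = 3^1*19^(-1)*277^(-1)*1621^(-1)*2161189^1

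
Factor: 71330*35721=2^1*3^6*5^1*7^3*1019^1=2547978930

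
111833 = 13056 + 98777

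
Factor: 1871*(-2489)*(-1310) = 2^1*5^1*19^1*131^2*1871^1 = 6100563890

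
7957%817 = 604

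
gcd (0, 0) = 0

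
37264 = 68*548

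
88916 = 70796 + 18120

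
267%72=51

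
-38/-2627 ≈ 0.0145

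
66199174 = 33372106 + 32827068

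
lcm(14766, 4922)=14766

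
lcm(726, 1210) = 3630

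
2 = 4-2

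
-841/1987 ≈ -0.423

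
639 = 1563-924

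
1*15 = 15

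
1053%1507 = 1053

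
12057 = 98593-86536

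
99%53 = 46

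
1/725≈0.00138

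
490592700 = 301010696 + 189582004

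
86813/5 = 17362 + 3/5 = 17362.60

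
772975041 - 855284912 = -82309871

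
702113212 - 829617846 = -127504634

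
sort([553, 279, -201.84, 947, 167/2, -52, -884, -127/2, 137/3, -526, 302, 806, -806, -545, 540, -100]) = [-884, -806, -545, -526, -201.84, -100, -127/2, -52, 137/3, 167/2, 279, 302, 540, 553, 806, 947]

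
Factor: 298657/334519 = 41^(-2)*101^1*199^(-1)*2957^1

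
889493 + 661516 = 1551009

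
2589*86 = 222654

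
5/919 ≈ 0.00544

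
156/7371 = 4/189 ≈ 0.0212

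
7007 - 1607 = 5400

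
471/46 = 10 + 11/46 ≈ 10.24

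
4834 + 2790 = 7624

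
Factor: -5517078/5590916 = -1*2^(-1)*3^1*7^1*17^1*7727^1*1397729^(-1) = -2758539/2795458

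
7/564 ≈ 0.0124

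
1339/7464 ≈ 0.179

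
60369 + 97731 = 158100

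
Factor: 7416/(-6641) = -1*2^3*3^2*29^(-1)*103^1*229^(-1) 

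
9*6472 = 58248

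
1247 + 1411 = 2658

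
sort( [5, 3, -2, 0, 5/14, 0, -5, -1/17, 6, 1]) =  [-5, -2, -1/17, 0, 0, 5/14, 1, 3, 5, 6]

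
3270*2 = 6540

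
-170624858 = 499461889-670086747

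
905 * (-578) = -523090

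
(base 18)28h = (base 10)809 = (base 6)3425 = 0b1100101001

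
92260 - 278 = 91982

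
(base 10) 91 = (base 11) 83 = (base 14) 67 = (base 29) 34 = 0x5b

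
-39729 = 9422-49151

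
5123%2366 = 391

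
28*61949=1734572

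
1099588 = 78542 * 14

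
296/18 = 148/9 ≈ 16.44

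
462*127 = 58674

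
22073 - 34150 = -12077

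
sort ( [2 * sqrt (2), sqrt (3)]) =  [sqrt (3), 2 * sqrt (2)]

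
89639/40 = 2240+39/40 ≈ 2240.98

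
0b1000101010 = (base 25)m4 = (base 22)134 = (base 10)554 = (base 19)1a3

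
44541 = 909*49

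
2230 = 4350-2120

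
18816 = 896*21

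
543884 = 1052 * 517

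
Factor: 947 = 947^1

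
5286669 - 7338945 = -2052276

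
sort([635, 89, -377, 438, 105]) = [-377, 89, 105, 438, 635]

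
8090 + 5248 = 13338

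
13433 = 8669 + 4764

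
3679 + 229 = 3908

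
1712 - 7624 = -5912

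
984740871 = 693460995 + 291279876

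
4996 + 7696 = 12692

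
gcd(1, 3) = 1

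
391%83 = 59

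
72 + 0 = 72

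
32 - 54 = -22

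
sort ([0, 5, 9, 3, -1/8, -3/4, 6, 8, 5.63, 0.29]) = [-3/4, -1/8, 0, 0.29, 3, 5, 5.63, 6, 8, 9]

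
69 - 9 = 60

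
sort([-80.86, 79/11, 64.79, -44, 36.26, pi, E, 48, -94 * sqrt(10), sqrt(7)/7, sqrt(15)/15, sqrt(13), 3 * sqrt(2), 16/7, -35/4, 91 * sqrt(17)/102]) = [-94 * sqrt(10), -80.86, -44, -35/4, sqrt(15)/15, sqrt(7)/7, 16/7, E, pi, sqrt(13), 91 * sqrt(17)/102, 3 * sqrt(2), 79/11, 36.26, 48, 64.79]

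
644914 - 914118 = -269204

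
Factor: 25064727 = 3^1 * 313^1 * 26693^1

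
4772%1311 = 839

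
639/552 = 1 + 29/184 ≈ 1.16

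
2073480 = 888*2335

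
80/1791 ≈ 0.0447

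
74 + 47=121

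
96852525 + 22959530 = 119812055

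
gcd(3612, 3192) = 84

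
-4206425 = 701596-4908021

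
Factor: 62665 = 5^1*83^1*151^1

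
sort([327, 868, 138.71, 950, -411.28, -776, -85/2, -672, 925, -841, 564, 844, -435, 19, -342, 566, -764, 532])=[-841, -776, -764, -672, -435, -411.28, -342, -85/2, 19, 138.71, 327, 532, 564, 566, 844, 868, 925, 950]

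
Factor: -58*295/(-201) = 2^1*3^(-1)*5^1*29^1*59^1*67^(-1) = 17110/201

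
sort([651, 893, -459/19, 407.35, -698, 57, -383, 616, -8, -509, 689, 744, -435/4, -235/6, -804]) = [-804, -698, -509, -383, -435/4, -235/6, -459/19, -8, 57, 407.35, 616, 651, 689, 744, 893]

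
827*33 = 27291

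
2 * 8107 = 16214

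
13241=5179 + 8062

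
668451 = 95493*7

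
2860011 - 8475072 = -5615061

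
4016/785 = 5 + 91/785 ≈ 5.12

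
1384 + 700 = 2084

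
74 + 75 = 149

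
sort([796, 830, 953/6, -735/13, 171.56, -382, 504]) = [-382, -735/13, 953/6, 171.56, 504, 796, 830]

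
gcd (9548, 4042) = 2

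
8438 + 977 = 9415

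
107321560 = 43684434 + 63637126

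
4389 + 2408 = 6797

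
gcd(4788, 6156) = 684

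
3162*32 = 101184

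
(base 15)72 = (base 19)5c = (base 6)255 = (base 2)1101011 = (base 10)107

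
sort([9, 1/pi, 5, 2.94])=[1/pi, 2.94, 5, 9]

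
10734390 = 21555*498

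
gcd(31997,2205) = 49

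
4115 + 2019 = 6134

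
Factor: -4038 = -1 * 2^1 * 3^1 * 673^1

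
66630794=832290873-765660079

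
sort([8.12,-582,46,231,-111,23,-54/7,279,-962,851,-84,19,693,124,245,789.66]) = [-962,-582,-111,-84,-54/7,8.12,19,23,46,124,231,245,279,693,789.66,851]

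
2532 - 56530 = -53998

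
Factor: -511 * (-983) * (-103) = -1 * 7^1 * 73^1 * 103^1 * 983^1 = -51738239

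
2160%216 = 0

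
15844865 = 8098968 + 7745897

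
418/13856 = 209/6928 ≈ 0.0302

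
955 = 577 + 378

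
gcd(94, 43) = 1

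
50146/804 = 62 + 149/402≈62.37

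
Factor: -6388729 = -1*29^1*220301^1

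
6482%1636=1574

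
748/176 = 4 + 1/4 = 4.25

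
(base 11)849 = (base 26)1d7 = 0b1111111101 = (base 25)1fl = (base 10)1021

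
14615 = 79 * 185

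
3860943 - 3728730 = 132213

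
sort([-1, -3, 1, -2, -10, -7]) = [-10, -7, -3, -2, -1, 1]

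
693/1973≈0.351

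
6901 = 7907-1006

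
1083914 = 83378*13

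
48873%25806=23067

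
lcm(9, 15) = 45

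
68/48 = 17/12 ≈ 1.42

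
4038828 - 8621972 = -4583144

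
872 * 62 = 54064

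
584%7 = 3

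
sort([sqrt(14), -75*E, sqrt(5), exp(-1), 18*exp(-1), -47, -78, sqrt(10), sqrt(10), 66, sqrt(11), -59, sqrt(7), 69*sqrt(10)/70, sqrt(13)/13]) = [-75*E, -78, -59, -47, sqrt(13)/13, exp(-1), sqrt(5), sqrt(7), 69*sqrt(10)/70, sqrt(10), sqrt(10), sqrt(11), sqrt(14), 18*exp(-1), 66]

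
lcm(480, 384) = 1920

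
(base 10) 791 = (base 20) 1jb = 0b1100010111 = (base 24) 18n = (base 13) 48b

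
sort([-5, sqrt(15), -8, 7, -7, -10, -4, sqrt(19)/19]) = [-10, -8, -7, -5, -4, sqrt(19)/19, sqrt(15), 7]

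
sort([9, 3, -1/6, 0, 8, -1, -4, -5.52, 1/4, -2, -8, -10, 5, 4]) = [-10, -8, -5.52, -4, -2, -1, -1/6, 0, 1/4, 3, 4, 5, 8, 9]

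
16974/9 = 1886 = 1886.00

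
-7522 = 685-8207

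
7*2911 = 20377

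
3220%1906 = 1314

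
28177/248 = 113 + 153/248 ≈ 113.62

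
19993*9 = 179937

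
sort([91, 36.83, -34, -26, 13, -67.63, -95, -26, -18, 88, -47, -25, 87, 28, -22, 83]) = [-95, -67.63, -47, -34, -26, -26, -25, -22, -18, 13, 28, 36.83, 83, 87, 88, 91]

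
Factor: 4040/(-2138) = -1*2^2*5^1*101^1*1069^(-1) = -2020/1069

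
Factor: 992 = 2^5*31^1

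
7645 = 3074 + 4571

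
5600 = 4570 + 1030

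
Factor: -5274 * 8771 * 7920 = -1 * 2^5 * 3^4 * 5^1 * 7^2 * 11^1 * 179^1 * 293^1 = -366365371680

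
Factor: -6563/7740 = -1*2^(-2)*3^(-2)*5^(-1)*43^(-1)*6563^1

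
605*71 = 42955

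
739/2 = 369 + 1/2 = 369.50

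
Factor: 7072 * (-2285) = -1 * 2^5 * 5^1 * 13^1 * 17^1 * 457^1 = -16159520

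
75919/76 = 998 + 71/76 ≈ 998.93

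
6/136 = 3/68≈0.0441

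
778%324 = 130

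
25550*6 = 153300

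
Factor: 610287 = 3^1*203429^1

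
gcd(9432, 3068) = 4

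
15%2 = 1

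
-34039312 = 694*(-49048)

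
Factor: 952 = 2^3*7^1*17^1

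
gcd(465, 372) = 93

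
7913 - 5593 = 2320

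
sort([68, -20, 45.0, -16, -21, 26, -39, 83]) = [-39, -21, -20, -16, 26, 45.0, 68, 83]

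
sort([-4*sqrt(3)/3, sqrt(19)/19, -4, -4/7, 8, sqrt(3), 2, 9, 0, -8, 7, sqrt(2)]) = [-8, -4, -4*sqrt(3)/3, -4/7, 0, sqrt(19)/19, sqrt(2), sqrt(3), 2, 7, 8, 9]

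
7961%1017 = 842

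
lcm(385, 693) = 3465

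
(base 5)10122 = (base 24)13e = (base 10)662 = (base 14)354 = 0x296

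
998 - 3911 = -2913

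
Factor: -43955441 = -1*61^1*467^1*1543^1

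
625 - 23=602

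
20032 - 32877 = -12845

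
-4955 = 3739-8694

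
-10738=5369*(-2)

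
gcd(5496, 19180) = 4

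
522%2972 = 522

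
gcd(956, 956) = 956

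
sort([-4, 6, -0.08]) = [-4, -0.08, 6]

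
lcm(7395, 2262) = 192270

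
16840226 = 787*21398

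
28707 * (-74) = -2124318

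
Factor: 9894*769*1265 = 2^1*3^1*5^1*11^1*17^1*23^1*97^1*769^1 = 9624734790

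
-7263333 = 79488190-86751523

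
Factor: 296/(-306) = -1 * 2^2 * 3^(-2) * 17^(-1) * 37^1 = -148/153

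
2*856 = 1712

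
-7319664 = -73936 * 99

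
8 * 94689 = 757512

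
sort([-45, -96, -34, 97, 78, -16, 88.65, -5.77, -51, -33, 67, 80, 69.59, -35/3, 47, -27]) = [-96, -51, -45, -34, -33, -27, -16, -35/3, -5.77, 47, 67, 69.59, 78, 80, 88.65, 97]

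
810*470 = 380700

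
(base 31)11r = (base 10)1019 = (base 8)1773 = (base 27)1ak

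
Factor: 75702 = 2^1*3^1*11^1*31^1*37^1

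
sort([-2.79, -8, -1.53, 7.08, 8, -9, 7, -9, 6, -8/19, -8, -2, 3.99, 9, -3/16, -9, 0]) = [-9, -9, -9, -8, -8, -2.79, -2, -1.53, -8/19, -3/16, 0, 3.99, 6, 7, 7.08, 8, 9]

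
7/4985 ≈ 0.00140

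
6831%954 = 153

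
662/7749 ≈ 0.0854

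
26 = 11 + 15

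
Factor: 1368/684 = 2^1 = 2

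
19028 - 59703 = -40675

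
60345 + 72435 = 132780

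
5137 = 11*467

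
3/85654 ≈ 0.0000350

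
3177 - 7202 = -4025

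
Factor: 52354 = 2^1*26177^1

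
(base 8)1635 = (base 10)925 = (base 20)265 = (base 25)1c0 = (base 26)19f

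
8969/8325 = 1 + 644/8325≈1.08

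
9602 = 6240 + 3362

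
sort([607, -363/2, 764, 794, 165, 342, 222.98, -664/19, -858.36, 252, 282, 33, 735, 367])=[-858.36, -363/2, -664/19, 33, 165, 222.98, 252, 282, 342, 367, 607, 735, 764, 794]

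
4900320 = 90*54448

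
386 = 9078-8692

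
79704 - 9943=69761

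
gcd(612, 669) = 3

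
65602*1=65602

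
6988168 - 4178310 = 2809858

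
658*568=373744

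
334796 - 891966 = -557170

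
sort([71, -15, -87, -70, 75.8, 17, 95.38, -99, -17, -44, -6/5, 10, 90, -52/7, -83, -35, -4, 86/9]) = [-99, -87, -83, -70, -44, -35, -17, -15, -52/7, -4, -6/5, 86/9, 10, 17, 71, 75.8, 90, 95.38]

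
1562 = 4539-2977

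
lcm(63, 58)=3654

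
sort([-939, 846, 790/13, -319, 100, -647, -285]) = [-939, -647, -319, -285, 790/13, 100, 846]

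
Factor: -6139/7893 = -1*3^ (-2)*7^1 = -7/9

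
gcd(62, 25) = 1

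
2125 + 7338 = 9463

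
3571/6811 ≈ 0.524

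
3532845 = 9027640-5494795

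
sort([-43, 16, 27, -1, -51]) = [-51, -43, -1, 16, 27]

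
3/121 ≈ 0.0248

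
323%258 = 65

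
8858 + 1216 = 10074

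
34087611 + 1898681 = 35986292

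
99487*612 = 60886044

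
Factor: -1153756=-1 * 2^2 * 17^1 * 19^2 * 47^1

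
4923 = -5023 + 9946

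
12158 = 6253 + 5905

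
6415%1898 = 721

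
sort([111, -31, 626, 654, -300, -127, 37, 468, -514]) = [-514, -300, -127, -31, 37, 111, 468, 626, 654]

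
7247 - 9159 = -1912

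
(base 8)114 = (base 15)51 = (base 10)76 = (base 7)136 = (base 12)64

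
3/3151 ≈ 0.000952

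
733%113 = 55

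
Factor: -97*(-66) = 2^1*3^1*11^1*97^1 = 6402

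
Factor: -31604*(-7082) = 2^3*3541^1*7901^1 = 223819528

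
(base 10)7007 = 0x1b5f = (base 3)100121112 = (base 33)6eb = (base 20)ha7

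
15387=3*5129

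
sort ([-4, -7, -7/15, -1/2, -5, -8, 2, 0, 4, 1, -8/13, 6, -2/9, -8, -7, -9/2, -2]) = [-8, -8, -7, -7, -5, -9/2, -4, -2, -8/13, -1/2, -7/15, -2/9, 0, 1, 2, 4, 6]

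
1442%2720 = 1442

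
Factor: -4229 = -1*4229^1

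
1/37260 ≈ 0.0000268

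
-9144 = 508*(-18)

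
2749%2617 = 132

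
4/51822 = 2/25911 ≈ 0.0000772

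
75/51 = 25/17 ≈ 1.47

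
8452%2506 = 934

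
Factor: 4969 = 4969^1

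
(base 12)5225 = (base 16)22fd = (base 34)7pf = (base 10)8957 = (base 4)2023331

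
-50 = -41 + -9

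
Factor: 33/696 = 2^(-3) * 11^1 * 29^(-1) = 11/232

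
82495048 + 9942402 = 92437450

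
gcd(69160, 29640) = 9880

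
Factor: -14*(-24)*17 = 2^4*3^1*7^1*17^1 = 5712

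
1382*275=380050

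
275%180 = 95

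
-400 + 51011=50611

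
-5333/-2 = 2666 + 1/2 = 2666.50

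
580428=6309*92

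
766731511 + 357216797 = 1123948308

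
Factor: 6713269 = 541^1*12409^1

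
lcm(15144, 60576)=60576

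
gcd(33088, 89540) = 44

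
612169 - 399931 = 212238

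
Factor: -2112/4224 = -1*2^(-1) = -1/2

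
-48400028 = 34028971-82428999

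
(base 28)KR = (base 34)H9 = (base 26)MF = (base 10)587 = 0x24B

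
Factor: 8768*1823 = 2^6*137^1*1823^1 = 15984064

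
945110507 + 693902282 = 1639012789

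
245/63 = 3+8/9 ≈ 3.89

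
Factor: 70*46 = 2^2*5^1*7^1*23^1 = 3220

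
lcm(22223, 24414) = 1733394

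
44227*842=37239134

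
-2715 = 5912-8627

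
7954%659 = 46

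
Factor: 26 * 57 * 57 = 2^1 * 3^2 * 13^1 * 19^2 = 84474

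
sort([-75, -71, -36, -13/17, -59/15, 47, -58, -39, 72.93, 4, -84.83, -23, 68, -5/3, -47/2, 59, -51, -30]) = [-84.83, -75, -71, -58, -51, -39, -36, -30, -47/2, -23, -59/15, -5/3, -13/17, 4, 47, 59, 68, 72.93]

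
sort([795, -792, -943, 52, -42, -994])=[-994, -943, -792, -42, 52, 795]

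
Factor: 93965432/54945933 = 2^3 * 3^ (-1) * 7^ (-1) * 11^1 * 59^ (-1) * 61^ (-1) * 727^ (-1) * 1067789^1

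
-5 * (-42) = 210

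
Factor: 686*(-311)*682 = -1*2^2*7^3*11^1*31^1*311^1 = -145501972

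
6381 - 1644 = 4737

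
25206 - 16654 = 8552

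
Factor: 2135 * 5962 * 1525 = 2^1 * 5^3 * 7^1 * 11^1 * 61^2 * 271^1 = 19411526750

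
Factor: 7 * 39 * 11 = 3^1 * 7^1 * 11^1 * 13^1 = 3003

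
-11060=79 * (-140)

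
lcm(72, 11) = 792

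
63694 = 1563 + 62131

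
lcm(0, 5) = 0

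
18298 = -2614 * (-7) 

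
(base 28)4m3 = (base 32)3lb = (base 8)7253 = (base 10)3755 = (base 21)8ah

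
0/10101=0=0.00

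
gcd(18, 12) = 6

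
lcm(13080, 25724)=771720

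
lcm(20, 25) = 100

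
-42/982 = -21/491 ≈ -0.0428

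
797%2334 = 797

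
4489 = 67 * 67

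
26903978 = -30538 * (-881)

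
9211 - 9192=19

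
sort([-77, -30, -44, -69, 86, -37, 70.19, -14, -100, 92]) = [-100, -77, -69, -44, -37, -30, -14, 70.19, 86, 92]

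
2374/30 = 79 + 2/15 ≈ 79.13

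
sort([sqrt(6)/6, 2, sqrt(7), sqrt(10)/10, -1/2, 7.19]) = [-1/2, sqrt(10)/10, sqrt(6)/6, 2, sqrt(7), 7.19]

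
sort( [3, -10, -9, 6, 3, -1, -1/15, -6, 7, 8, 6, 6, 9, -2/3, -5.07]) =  [-10, -9, -6, -5.07, -1, -2/3, -1/15, 3, 3, 6, 6, 6, 7, 8, 9]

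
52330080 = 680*76956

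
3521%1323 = 875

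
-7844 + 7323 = -521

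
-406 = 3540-3946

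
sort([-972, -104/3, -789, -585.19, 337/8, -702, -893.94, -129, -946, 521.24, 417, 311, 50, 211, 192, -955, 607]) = [-972, -955, -946, -893.94, -789, -702, -585.19, -129, -104/3, 337/8, 50, 192, 211, 311, 417, 521.24, 607]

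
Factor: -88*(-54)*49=2^4*3^3*7^2*11^1=232848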